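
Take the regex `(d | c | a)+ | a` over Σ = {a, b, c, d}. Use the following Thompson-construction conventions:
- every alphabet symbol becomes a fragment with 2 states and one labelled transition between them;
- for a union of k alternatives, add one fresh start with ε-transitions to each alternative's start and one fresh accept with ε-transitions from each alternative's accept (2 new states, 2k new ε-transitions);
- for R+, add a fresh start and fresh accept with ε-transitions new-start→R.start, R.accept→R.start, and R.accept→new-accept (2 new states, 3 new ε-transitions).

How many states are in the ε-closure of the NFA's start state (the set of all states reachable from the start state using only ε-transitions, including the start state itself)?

7

Work bottom-up. For each fragment F, track |ε-closure(F.start)| and whether F's accept lies in that closure (i.e. whether F accepts ε). A single-symbol fragment has closure size 1 and does not accept ε.
  d | c | a : |closure| = 1 + 1 + 1 + 1 = 4 (the new accept is not ε-reachable since no branch accepts ε)
  (d | c | a)+ : new start ε-reaches only the body's start; the new accept needs a symbol first: |closure| = 1 + 4 = 5
  (d | c | a)+ | a : new start ε-reaches every alternative's start; none of them accept ε, so the new accept is not reached: |closure| = 1 + 5 + 1 = 7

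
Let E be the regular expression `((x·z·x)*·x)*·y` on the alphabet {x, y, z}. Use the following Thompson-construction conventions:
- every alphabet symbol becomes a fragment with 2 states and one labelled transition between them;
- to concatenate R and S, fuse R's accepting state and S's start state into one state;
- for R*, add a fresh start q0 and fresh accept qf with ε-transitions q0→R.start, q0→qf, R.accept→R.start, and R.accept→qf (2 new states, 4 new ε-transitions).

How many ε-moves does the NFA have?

Per subexpression:
Each of the 5 symbol leaves contributes 0 ε-transitions.
  x·z·x → 0 ε-transitions
  (x·z·x)* → 4 ε-transitions
  (x·z·x)*·x → 4 ε-transitions
  ((x·z·x)*·x)* → 8 ε-transitions
  ((x·z·x)*·x)*·y → 8 ε-transitions

8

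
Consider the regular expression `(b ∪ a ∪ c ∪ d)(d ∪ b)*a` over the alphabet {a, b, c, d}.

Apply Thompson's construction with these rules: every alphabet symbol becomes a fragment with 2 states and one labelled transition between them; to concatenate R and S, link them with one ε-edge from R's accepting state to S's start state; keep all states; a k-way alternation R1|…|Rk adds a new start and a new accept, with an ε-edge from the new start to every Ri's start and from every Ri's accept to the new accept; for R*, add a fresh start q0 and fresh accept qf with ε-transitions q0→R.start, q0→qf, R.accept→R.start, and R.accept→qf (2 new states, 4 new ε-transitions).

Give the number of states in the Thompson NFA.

20

Building bottom-up:
Each of the 7 symbol leaves contributes a 2-state fragment.
  b ∪ a ∪ c ∪ d = 10 states
  d ∪ b = 6 states
  (d ∪ b)* = 8 states
  (b ∪ a ∪ c ∪ d)(d ∪ b)*a = 20 states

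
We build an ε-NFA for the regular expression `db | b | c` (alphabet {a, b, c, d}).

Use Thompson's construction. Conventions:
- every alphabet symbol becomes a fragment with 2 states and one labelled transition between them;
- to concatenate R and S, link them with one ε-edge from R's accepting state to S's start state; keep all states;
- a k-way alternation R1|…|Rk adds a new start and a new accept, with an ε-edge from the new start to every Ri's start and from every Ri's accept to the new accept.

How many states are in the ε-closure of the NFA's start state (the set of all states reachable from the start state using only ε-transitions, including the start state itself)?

4

Work bottom-up. For each fragment F, track |ε-closure(F.start)| and whether F's accept lies in that closure (i.e. whether F accepts ε). A single-symbol fragment has closure size 1 and does not accept ε.
  db : same as the first factor's closure: |closure| = 1
  db | b | c : |closure| = 1 + 1 + 1 + 1 = 4 (the new accept is not ε-reachable since no branch accepts ε)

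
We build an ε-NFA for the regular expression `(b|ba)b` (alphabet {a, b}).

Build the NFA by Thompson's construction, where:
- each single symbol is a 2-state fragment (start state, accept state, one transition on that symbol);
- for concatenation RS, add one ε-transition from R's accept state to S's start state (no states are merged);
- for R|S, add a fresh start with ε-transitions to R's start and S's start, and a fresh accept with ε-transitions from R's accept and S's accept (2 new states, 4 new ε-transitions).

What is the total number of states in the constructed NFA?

10

By structural recursion:
Each of the 4 symbol leaves contributes a 2-state fragment.
  ba → 4 states
  b|ba → 8 states
  (b|ba)b → 10 states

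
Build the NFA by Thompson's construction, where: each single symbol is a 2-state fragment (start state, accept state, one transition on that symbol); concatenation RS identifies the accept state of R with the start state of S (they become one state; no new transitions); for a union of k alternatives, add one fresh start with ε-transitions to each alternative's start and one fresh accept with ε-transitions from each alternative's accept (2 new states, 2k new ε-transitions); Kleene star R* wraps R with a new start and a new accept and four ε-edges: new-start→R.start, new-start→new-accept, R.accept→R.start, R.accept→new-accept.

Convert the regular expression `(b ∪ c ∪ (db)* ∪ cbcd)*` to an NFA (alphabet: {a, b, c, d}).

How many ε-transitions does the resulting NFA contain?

16

Bottom-up over the parse tree:
Each of the 8 symbol leaves contributes 0 ε-transitions.
  db — 0 ε-transitions
  (db)* — 4 ε-transitions
  cbcd — 0 ε-transitions
  b ∪ c ∪ (db)* ∪ cbcd — 12 ε-transitions
  (b ∪ c ∪ (db)* ∪ cbcd)* — 16 ε-transitions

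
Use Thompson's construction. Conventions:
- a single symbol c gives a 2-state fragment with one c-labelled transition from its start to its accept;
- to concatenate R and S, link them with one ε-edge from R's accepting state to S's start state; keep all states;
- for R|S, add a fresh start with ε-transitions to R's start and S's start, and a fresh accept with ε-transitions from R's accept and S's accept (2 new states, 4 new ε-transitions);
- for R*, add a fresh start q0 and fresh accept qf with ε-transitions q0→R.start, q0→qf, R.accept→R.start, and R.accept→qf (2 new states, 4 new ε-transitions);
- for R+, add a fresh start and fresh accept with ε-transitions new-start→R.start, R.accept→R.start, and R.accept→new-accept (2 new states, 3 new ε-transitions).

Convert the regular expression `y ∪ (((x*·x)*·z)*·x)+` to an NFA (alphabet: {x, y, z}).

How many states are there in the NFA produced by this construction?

20

By structural recursion:
Each of the 5 symbol leaves contributes a 2-state fragment.
  x* — 4 states
  x*·x — 6 states
  (x*·x)* — 8 states
  (x*·x)*·z — 10 states
  ((x*·x)*·z)* — 12 states
  ((x*·x)*·z)*·x — 14 states
  (((x*·x)*·z)*·x)+ — 16 states
  y ∪ (((x*·x)*·z)*·x)+ — 20 states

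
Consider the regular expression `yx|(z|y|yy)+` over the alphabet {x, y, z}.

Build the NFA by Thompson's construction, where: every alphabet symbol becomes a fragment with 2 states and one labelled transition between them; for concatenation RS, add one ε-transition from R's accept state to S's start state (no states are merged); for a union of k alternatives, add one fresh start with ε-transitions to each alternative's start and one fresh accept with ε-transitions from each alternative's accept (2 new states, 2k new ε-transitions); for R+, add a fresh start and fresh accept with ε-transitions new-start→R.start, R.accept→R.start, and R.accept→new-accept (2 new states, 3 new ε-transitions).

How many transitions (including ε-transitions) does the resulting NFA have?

21

Bottom-up over the parse tree:
Each of the 6 symbol leaves contributes 1 transition (1 symbol, 0 ε).
  yx = 3 transitions (2 symbol, 1 ε)
  yy = 3 transitions (2 symbol, 1 ε)
  z|y|yy = 11 transitions (4 symbol, 7 ε)
  (z|y|yy)+ = 14 transitions (4 symbol, 10 ε)
  yx|(z|y|yy)+ = 21 transitions (6 symbol, 15 ε)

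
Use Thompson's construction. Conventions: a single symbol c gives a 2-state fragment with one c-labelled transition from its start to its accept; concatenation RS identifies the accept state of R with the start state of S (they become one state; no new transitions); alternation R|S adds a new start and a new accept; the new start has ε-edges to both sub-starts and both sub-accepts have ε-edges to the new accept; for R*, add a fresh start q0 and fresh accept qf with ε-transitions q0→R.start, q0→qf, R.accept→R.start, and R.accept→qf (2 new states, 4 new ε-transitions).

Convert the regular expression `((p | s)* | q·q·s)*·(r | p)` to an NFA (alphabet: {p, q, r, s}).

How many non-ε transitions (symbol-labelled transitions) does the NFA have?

Bottom-up over the parse tree:
Each of the 7 symbol leaves contributes exactly 1 symbol transition.
  p | s = 2 symbol transitions
  (p | s)* = 2 symbol transitions
  q·q·s = 3 symbol transitions
  (p | s)* | q·q·s = 5 symbol transitions
  ((p | s)* | q·q·s)* = 5 symbol transitions
  r | p = 2 symbol transitions
  ((p | s)* | q·q·s)*·(r | p) = 7 symbol transitions

7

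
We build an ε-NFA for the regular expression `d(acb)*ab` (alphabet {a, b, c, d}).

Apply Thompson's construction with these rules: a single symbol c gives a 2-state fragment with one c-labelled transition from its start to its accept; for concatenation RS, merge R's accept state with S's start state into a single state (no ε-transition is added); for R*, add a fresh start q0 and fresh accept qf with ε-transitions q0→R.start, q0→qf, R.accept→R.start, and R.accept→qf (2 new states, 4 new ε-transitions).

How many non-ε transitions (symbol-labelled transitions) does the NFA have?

By structural recursion:
Each of the 6 symbol leaves contributes exactly 1 symbol transition.
  acb : 3 symbol transitions
  (acb)* : 3 symbol transitions
  d(acb)*ab : 6 symbol transitions

6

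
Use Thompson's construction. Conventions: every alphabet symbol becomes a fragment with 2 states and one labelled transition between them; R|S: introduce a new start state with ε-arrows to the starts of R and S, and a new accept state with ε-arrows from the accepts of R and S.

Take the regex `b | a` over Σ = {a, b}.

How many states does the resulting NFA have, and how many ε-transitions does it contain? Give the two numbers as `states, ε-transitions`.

6, 4

By structural recursion:
Each of the 2 symbol leaves contributes 2 states and 0 ε-transitions.
  b | a — 6 states, 4 ε-transitions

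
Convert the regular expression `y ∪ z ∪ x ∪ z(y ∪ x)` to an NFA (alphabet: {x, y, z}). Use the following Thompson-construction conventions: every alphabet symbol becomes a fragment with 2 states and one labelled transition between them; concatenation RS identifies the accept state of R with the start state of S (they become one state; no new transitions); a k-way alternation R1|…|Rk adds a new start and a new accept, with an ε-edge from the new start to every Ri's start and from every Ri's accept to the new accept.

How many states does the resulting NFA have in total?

15

By structural recursion:
Each of the 6 symbol leaves contributes a 2-state fragment.
  y ∪ x : 6 states
  z(y ∪ x) : 7 states
  y ∪ z ∪ x ∪ z(y ∪ x) : 15 states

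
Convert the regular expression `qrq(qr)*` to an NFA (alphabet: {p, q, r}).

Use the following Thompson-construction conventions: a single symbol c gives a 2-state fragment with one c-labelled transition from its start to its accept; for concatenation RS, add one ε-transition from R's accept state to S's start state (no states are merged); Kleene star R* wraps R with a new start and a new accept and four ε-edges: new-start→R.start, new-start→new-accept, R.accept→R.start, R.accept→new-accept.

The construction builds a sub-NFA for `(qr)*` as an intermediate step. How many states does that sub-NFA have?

6

Fragment for `(qr)*`:
Each of the 2 symbol leaves contributes a 2-state fragment.
  qr — 4 states
  (qr)* — 6 states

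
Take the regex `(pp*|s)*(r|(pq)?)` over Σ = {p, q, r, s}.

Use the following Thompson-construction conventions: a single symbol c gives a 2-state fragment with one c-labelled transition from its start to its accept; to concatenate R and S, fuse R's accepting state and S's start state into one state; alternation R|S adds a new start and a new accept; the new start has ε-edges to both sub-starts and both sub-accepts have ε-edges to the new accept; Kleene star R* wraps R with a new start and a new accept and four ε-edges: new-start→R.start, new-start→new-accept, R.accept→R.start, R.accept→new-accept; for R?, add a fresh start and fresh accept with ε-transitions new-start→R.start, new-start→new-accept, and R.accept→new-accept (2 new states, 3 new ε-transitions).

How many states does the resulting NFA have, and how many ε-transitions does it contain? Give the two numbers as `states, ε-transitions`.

Recursing over subexpressions:
Each of the 6 symbol leaves contributes 2 states and 0 ε-transitions.
  p* = 4 states, 4 ε-transitions
  pp* = 5 states, 4 ε-transitions
  pp*|s = 9 states, 8 ε-transitions
  (pp*|s)* = 11 states, 12 ε-transitions
  pq = 3 states, 0 ε-transitions
  (pq)? = 5 states, 3 ε-transitions
  r|(pq)? = 9 states, 7 ε-transitions
  (pp*|s)*(r|(pq)?) = 19 states, 19 ε-transitions

19, 19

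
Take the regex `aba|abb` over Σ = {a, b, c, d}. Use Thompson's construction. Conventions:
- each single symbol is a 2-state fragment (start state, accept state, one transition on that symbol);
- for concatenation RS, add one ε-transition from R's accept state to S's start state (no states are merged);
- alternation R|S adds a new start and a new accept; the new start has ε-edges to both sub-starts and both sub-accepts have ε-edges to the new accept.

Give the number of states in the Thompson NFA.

14

Recursing over subexpressions:
Each of the 6 symbol leaves contributes a 2-state fragment.
  aba : 6 states
  abb : 6 states
  aba|abb : 14 states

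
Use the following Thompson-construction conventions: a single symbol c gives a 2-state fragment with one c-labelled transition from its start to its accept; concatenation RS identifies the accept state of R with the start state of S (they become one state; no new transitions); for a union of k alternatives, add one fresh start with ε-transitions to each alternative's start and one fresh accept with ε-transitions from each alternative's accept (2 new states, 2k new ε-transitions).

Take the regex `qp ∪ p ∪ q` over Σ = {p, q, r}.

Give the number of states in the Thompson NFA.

Recursing over subexpressions:
Each of the 4 symbol leaves contributes a 2-state fragment.
  qp : 3 states
  qp ∪ p ∪ q : 9 states

9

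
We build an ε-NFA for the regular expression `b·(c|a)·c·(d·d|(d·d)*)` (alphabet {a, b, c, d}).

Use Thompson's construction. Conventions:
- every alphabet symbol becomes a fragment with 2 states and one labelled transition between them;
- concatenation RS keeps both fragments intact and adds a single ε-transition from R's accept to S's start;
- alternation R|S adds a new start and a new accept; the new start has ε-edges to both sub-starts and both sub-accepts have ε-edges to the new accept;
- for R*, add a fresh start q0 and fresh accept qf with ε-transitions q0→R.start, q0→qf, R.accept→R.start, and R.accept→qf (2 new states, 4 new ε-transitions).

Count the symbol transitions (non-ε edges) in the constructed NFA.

Bottom-up over the parse tree:
Each of the 8 symbol leaves contributes exactly 1 symbol transition.
  c|a : 2 symbol transitions
  d·d : 2 symbol transitions
  d·d : 2 symbol transitions
  (d·d)* : 2 symbol transitions
  d·d|(d·d)* : 4 symbol transitions
  b·(c|a)·c·(d·d|(d·d)*) : 8 symbol transitions

8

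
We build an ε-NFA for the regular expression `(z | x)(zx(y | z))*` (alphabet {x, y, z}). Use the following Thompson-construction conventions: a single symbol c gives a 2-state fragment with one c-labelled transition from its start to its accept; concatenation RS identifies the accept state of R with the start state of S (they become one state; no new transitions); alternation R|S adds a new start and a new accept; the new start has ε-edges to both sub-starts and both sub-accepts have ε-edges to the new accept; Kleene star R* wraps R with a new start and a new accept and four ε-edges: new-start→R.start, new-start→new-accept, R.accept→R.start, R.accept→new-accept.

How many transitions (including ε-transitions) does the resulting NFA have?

By structural recursion:
Each of the 6 symbol leaves contributes 1 transition (1 symbol, 0 ε).
  z | x : 6 transitions (2 symbol, 4 ε)
  y | z : 6 transitions (2 symbol, 4 ε)
  zx(y | z) : 8 transitions (4 symbol, 4 ε)
  (zx(y | z))* : 12 transitions (4 symbol, 8 ε)
  (z | x)(zx(y | z))* : 18 transitions (6 symbol, 12 ε)

18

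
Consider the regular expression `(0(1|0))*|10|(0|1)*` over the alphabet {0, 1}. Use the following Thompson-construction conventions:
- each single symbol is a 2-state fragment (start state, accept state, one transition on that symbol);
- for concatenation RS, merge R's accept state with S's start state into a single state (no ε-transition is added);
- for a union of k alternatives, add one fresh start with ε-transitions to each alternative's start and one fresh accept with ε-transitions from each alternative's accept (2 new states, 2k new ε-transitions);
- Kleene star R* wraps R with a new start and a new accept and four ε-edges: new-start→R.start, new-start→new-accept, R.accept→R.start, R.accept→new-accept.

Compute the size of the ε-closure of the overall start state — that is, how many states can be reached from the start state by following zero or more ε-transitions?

Work bottom-up. For each fragment F, track |ε-closure(F.start)| and whether F's accept lies in that closure (i.e. whether F accepts ε). A single-symbol fragment has closure size 1 and does not accept ε.
  1|0 → new start ε-reaches every alternative's start; none of them accept ε, so the new accept is not reached: C = 1 + 1 + 1 = 3
  0(1|0) → same as the first factor's closure: C = 1
  (0(1|0))* → new start has ε-edges to the inner start and to the new accept, so C = 2 + 1 = 3
  10 → C equals the left operand's closure size = 1 (its accept is not ε-reachable, so the closure stops there)
  0|1 → new start ε-reaches every alternative's start; none of them accept ε, so the new accept is not reached: C = 1 + 1 + 1 = 3
  (0|1)* → the star's fresh start ε-reaches both the body's start and the fresh accept: C = 2 + 3 = 5
  (0(1|0))*|10|(0|1)* → new start ε-reaches every alternative's start; at least one alternative accepts ε, so the union's new accept is reached too: C = 1 + 3 + 1 + 5 + 1 = 11

11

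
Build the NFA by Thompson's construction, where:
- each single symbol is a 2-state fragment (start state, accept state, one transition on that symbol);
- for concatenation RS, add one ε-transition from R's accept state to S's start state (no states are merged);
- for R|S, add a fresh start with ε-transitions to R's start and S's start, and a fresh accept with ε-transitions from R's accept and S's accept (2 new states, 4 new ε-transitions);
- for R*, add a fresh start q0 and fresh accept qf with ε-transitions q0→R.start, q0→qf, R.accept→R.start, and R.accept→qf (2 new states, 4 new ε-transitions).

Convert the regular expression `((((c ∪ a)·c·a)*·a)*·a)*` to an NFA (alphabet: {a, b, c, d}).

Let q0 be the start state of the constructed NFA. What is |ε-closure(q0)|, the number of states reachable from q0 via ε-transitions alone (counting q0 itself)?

Compute the ε-closure size of each fragment's start state recursively; a symbol fragment's start has no outgoing ε-edge, so its closure is just itself (size 1).
  c ∪ a — new start ε-reaches every alternative's start; none of them accept ε, so the new accept is not reached: |closure| = 1 + 1 + 1 = 3
  (c ∪ a)·c·a — |closure| equals the left operand's closure size = 3 (its accept is not ε-reachable, so the closure stops there)
  ((c ∪ a)·c·a)* — the star's fresh start ε-reaches both the body's start and the fresh accept: |closure| = 2 + 3 = 5
  ((c ∪ a)·c·a)*·a — the left operand accepts ε, so the closure extends into the next operand (via the concat ε-link); |closure| = 5 + 1 = 6
  (((c ∪ a)·c·a)*·a)* — |closure| = 1 (new start) + 6 (body) + 1 (new accept) = 8
  (((c ∪ a)·c·a)*·a)*·a — |closure| = 8 + 1 = 9 (closure spills across the concat boundary because the left factor accepts ε)
  ((((c ∪ a)·c·a)*·a)*·a)* — new start has ε-edges to the inner start and to the new accept, so |closure| = 2 + 9 = 11

11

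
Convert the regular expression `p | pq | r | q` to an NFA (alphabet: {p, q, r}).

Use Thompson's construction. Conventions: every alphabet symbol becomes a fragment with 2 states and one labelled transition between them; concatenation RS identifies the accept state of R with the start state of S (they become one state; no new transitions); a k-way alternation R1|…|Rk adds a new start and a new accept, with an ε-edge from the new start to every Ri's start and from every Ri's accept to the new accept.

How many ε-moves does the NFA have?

8

Building bottom-up:
Each of the 5 symbol leaves contributes 0 ε-transitions.
  pq → 0 ε-transitions
  p | pq | r | q → 8 ε-transitions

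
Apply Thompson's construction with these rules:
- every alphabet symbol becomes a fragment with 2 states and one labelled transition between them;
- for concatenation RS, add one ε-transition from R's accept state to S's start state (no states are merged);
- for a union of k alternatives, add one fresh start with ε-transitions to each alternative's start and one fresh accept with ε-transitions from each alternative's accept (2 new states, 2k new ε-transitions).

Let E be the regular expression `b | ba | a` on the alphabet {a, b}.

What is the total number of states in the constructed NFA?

10

Per subexpression:
Each of the 4 symbol leaves contributes a 2-state fragment.
  ba — 4 states
  b | ba | a — 10 states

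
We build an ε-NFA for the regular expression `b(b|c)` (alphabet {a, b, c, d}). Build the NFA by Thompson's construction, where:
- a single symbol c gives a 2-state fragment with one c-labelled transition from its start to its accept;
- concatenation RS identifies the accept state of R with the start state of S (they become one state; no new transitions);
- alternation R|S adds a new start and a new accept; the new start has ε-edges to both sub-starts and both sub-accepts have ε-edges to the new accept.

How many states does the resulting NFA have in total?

7

Building bottom-up:
Each of the 3 symbol leaves contributes a 2-state fragment.
  b|c — 6 states
  b(b|c) — 7 states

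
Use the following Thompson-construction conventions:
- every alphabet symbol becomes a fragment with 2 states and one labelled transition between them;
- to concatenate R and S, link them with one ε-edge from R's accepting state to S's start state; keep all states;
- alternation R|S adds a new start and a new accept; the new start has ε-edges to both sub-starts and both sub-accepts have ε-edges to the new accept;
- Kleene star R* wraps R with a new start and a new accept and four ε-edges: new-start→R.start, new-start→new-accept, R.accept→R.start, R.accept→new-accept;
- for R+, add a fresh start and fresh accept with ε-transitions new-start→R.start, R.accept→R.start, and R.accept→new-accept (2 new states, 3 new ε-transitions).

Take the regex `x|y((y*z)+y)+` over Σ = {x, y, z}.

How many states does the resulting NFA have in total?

18

Bottom-up over the parse tree:
Each of the 5 symbol leaves contributes a 2-state fragment.
  y* → 4 states
  y*z → 6 states
  (y*z)+ → 8 states
  (y*z)+y → 10 states
  ((y*z)+y)+ → 12 states
  y((y*z)+y)+ → 14 states
  x|y((y*z)+y)+ → 18 states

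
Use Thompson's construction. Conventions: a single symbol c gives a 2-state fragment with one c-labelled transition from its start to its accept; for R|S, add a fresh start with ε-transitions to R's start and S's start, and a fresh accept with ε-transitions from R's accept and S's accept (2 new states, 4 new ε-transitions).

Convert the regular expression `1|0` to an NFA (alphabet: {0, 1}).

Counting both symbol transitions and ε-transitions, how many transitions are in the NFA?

6

Bottom-up over the parse tree:
Each of the 2 symbol leaves contributes 1 transition (1 symbol, 0 ε).
  1|0 : 6 transitions (2 symbol, 4 ε)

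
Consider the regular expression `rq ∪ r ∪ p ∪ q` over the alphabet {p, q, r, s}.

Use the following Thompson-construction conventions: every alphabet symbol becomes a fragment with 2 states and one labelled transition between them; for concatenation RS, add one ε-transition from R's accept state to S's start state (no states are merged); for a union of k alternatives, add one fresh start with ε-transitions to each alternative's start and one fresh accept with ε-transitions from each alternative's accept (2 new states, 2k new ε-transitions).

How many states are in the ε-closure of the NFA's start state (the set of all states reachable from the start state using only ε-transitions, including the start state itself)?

5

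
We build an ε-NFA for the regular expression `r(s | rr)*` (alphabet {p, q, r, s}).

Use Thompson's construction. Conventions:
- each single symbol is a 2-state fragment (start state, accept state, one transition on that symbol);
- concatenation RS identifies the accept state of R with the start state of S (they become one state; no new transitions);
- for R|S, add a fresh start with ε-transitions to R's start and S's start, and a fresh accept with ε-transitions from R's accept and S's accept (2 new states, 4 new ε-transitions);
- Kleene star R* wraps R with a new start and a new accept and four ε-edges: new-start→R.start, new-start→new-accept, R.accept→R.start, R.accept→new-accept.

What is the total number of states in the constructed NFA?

10

Recursing over subexpressions:
Each of the 4 symbol leaves contributes a 2-state fragment.
  rr = 3 states
  s | rr = 7 states
  (s | rr)* = 9 states
  r(s | rr)* = 10 states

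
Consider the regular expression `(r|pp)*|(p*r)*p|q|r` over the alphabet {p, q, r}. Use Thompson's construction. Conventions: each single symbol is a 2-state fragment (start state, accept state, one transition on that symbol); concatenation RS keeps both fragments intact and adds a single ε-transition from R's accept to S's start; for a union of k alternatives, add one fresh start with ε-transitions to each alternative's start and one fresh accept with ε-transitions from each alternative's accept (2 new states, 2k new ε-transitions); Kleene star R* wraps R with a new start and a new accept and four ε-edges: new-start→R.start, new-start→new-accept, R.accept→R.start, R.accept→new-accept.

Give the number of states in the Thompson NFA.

26

Recursing over subexpressions:
Each of the 8 symbol leaves contributes a 2-state fragment.
  pp — 4 states
  r|pp — 8 states
  (r|pp)* — 10 states
  p* — 4 states
  p*r — 6 states
  (p*r)* — 8 states
  (p*r)*p — 10 states
  (r|pp)*|(p*r)*p|q|r — 26 states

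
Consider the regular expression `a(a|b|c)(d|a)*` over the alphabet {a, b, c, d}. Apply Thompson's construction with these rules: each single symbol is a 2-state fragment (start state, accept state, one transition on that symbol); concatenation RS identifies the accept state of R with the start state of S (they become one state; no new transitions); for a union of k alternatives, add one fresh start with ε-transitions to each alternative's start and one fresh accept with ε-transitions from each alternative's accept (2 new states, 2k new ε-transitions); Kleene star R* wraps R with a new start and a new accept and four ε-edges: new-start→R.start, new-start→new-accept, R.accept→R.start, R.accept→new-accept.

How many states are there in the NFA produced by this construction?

Building bottom-up:
Each of the 6 symbol leaves contributes a 2-state fragment.
  a|b|c — 8 states
  d|a — 6 states
  (d|a)* — 8 states
  a(a|b|c)(d|a)* — 16 states

16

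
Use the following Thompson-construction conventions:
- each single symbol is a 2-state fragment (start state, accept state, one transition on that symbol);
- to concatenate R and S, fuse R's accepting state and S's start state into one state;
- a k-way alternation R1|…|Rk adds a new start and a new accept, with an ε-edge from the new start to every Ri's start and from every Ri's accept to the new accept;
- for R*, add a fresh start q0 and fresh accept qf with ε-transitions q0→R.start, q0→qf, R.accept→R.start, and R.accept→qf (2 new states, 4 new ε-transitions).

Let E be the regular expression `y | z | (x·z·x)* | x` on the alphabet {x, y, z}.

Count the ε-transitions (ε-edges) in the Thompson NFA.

Building bottom-up:
Each of the 6 symbol leaves contributes 0 ε-transitions.
  x·z·x : 0 ε-transitions
  (x·z·x)* : 4 ε-transitions
  y | z | (x·z·x)* | x : 12 ε-transitions

12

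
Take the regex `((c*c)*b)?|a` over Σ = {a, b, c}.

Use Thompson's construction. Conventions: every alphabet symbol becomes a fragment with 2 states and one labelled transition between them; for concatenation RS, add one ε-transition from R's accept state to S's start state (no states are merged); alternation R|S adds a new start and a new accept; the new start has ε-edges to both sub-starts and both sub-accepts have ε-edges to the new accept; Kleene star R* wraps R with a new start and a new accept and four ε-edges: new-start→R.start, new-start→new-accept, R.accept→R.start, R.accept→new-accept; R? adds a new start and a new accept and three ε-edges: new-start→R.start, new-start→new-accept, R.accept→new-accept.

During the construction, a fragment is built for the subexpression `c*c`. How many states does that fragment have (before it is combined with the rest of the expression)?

6

Fragment for `c*c`:
Each of the 2 symbol leaves contributes a 2-state fragment.
  c* : 4 states
  c*c : 6 states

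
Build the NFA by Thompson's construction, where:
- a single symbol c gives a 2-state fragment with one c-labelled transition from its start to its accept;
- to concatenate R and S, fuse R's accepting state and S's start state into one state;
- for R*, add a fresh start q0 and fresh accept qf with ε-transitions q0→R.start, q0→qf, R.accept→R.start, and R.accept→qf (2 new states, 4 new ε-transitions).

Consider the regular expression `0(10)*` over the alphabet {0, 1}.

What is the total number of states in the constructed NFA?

6

Recursing over subexpressions:
Each of the 3 symbol leaves contributes a 2-state fragment.
  10 : 3 states
  (10)* : 5 states
  0(10)* : 6 states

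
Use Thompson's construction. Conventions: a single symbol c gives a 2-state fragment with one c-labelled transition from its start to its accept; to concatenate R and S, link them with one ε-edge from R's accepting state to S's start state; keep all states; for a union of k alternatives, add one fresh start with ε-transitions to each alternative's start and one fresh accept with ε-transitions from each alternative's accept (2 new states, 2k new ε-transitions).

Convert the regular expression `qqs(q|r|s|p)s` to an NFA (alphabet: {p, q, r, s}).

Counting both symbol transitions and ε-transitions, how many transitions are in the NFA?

20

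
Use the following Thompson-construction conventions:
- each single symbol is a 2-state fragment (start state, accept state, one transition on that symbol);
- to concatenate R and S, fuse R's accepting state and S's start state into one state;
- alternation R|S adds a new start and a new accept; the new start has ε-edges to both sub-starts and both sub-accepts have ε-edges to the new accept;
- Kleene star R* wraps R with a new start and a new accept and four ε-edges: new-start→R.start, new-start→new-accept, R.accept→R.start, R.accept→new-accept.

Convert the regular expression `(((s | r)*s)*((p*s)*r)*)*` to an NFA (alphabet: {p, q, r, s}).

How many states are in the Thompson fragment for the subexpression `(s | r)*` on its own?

Fragment for `(s | r)*`:
Each of the 2 symbol leaves contributes a 2-state fragment.
  s | r — 6 states
  (s | r)* — 8 states

8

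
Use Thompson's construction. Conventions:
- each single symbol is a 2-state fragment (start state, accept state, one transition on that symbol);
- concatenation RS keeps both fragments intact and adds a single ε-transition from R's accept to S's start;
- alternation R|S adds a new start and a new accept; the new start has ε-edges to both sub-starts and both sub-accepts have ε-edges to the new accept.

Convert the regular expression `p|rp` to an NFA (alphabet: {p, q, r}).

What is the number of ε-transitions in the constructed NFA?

5

Recursing over subexpressions:
Each of the 3 symbol leaves contributes 0 ε-transitions.
  rp — 1 ε-transition
  p|rp — 5 ε-transitions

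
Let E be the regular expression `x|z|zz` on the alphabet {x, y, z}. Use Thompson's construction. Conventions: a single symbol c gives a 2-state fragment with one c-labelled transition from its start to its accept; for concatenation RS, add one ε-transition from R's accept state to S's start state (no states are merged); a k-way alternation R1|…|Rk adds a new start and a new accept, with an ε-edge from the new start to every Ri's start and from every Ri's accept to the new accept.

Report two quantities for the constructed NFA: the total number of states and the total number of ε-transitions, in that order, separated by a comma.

10, 7

By structural recursion:
Each of the 4 symbol leaves contributes 2 states and 0 ε-transitions.
  zz — 4 states, 1 ε-transition
  x|z|zz — 10 states, 7 ε-transitions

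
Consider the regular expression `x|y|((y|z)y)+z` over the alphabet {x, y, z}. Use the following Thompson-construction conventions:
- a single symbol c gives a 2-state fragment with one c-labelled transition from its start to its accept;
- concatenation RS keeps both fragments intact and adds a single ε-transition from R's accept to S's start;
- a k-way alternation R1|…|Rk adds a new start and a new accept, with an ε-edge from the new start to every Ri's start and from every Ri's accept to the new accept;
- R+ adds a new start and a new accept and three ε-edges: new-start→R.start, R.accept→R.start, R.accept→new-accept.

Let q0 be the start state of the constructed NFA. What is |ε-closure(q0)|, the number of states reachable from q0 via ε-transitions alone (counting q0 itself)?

Let C(F) = |ε-closure(F.start)| within fragment F, and note whether F accepts ε. Symbol fragments have C = 1 and do not accept ε. Then:
  y|z : |closure| = 1 + 1 + 1 = 3 (the new accept is not ε-reachable since no branch accepts ε)
  (y|z)y : |closure| equals the left operand's closure size = 3 (its accept is not ε-reachable, so the closure stops there)
  ((y|z)y)+ : new start ε-reaches only the body's start; the new accept needs a symbol first: |closure| = 1 + 3 = 4
  ((y|z)y)+z : |closure| equals the left operand's closure size = 4 (its accept is not ε-reachable, so the closure stops there)
  x|y|((y|z)y)+z : new start ε-reaches every alternative's start; none of them accept ε, so the new accept is not reached: |closure| = 1 + 1 + 1 + 4 = 7

7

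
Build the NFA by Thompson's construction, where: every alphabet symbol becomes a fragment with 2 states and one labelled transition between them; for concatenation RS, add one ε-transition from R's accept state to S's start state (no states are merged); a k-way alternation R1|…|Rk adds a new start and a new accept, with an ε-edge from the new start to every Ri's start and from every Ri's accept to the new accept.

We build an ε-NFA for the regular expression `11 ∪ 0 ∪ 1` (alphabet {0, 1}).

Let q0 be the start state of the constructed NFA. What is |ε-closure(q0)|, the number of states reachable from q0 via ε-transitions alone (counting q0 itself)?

4

Compute the ε-closure size of each fragment's start state recursively; a symbol fragment's start has no outgoing ε-edge, so its closure is just itself (size 1).
  11 : C equals the left operand's closure size = 1 (its accept is not ε-reachable, so the closure stops there)
  11 ∪ 0 ∪ 1 : new start ε-reaches every alternative's start; none of them accept ε, so the new accept is not reached: C = 1 + 1 + 1 + 1 = 4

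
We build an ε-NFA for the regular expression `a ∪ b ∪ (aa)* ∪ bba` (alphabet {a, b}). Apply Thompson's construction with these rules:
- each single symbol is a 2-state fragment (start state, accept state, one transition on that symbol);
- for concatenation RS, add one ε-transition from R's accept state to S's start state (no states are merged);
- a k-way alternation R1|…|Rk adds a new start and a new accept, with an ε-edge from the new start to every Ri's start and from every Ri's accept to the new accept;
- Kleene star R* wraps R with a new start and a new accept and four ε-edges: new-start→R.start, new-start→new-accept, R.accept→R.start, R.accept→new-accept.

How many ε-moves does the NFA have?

15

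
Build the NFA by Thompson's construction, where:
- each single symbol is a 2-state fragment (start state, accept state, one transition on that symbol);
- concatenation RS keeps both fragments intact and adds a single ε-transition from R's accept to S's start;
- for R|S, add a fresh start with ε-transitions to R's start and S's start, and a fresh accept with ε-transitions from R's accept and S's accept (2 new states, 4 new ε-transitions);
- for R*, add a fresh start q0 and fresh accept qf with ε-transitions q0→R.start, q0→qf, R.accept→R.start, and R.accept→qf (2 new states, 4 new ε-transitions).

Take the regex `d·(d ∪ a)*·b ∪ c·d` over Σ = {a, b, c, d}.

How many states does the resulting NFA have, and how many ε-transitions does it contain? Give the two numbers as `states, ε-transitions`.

18, 15

Bottom-up over the parse tree:
Each of the 6 symbol leaves contributes 2 states and 0 ε-transitions.
  d ∪ a = 6 states, 4 ε-transitions
  (d ∪ a)* = 8 states, 8 ε-transitions
  d·(d ∪ a)*·b = 12 states, 10 ε-transitions
  c·d = 4 states, 1 ε-transition
  d·(d ∪ a)*·b ∪ c·d = 18 states, 15 ε-transitions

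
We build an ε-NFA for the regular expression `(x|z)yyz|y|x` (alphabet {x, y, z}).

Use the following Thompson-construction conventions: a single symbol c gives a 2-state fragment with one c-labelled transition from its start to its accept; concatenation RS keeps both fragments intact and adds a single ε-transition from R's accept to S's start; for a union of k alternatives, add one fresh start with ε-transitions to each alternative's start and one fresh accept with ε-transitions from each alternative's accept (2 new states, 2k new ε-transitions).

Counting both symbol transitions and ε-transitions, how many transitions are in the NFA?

Per subexpression:
Each of the 7 symbol leaves contributes 1 transition (1 symbol, 0 ε).
  x|z = 6 transitions (2 symbol, 4 ε)
  (x|z)yyz = 12 transitions (5 symbol, 7 ε)
  (x|z)yyz|y|x = 20 transitions (7 symbol, 13 ε)

20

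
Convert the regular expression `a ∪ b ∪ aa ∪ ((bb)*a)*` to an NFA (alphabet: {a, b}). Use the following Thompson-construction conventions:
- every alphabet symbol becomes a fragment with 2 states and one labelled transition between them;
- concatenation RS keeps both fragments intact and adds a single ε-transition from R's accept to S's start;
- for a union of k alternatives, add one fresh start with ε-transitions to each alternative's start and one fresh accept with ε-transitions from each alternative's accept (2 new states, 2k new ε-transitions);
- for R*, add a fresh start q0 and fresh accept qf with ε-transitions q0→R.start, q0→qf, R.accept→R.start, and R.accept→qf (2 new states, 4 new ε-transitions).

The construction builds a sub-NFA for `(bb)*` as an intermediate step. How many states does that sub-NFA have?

6

Fragment for `(bb)*`:
Each of the 2 symbol leaves contributes a 2-state fragment.
  bb : 4 states
  (bb)* : 6 states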